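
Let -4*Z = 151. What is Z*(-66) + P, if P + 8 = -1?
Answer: 4965/2 ≈ 2482.5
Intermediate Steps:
P = -9 (P = -8 - 1 = -9)
Z = -151/4 (Z = -¼*151 = -151/4 ≈ -37.750)
Z*(-66) + P = -151/4*(-66) - 9 = 4983/2 - 9 = 4965/2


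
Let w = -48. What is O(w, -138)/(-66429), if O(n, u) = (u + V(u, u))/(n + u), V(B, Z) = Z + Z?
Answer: -23/686433 ≈ -3.3507e-5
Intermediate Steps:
V(B, Z) = 2*Z
O(n, u) = 3*u/(n + u) (O(n, u) = (u + 2*u)/(n + u) = (3*u)/(n + u) = 3*u/(n + u))
O(w, -138)/(-66429) = (3*(-138)/(-48 - 138))/(-66429) = (3*(-138)/(-186))*(-1/66429) = (3*(-138)*(-1/186))*(-1/66429) = (69/31)*(-1/66429) = -23/686433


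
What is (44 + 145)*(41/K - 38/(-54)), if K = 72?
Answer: 1925/8 ≈ 240.63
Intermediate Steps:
(44 + 145)*(41/K - 38/(-54)) = (44 + 145)*(41/72 - 38/(-54)) = 189*(41*(1/72) - 38*(-1/54)) = 189*(41/72 + 19/27) = 189*(275/216) = 1925/8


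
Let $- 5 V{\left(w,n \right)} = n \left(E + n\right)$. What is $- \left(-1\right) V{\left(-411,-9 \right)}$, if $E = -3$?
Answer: $- \frac{108}{5} \approx -21.6$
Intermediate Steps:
$V{\left(w,n \right)} = - \frac{n \left(-3 + n\right)}{5}$
$- \left(-1\right) V{\left(-411,-9 \right)} = - \left(-1\right) \frac{1}{5} \left(-9\right) \left(3 - -9\right) = - \left(-1\right) \frac{1}{5} \left(-9\right) \left(3 + 9\right) = - \left(-1\right) \frac{1}{5} \left(-9\right) 12 = - \frac{\left(-1\right) \left(-108\right)}{5} = \left(-1\right) \frac{108}{5} = - \frac{108}{5}$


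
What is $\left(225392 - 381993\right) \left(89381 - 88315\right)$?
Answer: $-166936666$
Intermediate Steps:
$\left(225392 - 381993\right) \left(89381 - 88315\right) = \left(-156601\right) 1066 = -166936666$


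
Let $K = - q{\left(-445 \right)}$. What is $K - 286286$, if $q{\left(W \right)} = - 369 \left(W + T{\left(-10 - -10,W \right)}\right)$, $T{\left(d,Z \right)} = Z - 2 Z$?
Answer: $-286286$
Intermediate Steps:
$T{\left(d,Z \right)} = - Z$
$q{\left(W \right)} = 0$ ($q{\left(W \right)} = - 369 \left(W - W\right) = \left(-369\right) 0 = 0$)
$K = 0$ ($K = \left(-1\right) 0 = 0$)
$K - 286286 = 0 - 286286 = -286286$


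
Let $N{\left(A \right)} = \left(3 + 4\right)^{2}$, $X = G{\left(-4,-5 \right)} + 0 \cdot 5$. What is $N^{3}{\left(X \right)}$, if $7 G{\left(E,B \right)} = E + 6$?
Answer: $117649$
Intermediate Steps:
$G{\left(E,B \right)} = \frac{6}{7} + \frac{E}{7}$ ($G{\left(E,B \right)} = \frac{E + 6}{7} = \frac{6 + E}{7} = \frac{6}{7} + \frac{E}{7}$)
$X = \frac{2}{7}$ ($X = \left(\frac{6}{7} + \frac{1}{7} \left(-4\right)\right) + 0 \cdot 5 = \left(\frac{6}{7} - \frac{4}{7}\right) + 0 = \frac{2}{7} + 0 = \frac{2}{7} \approx 0.28571$)
$N{\left(A \right)} = 49$ ($N{\left(A \right)} = 7^{2} = 49$)
$N^{3}{\left(X \right)} = 49^{3} = 117649$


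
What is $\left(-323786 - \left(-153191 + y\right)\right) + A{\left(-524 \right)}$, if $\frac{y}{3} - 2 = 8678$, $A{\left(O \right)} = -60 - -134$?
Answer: $-196561$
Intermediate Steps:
$A{\left(O \right)} = 74$ ($A{\left(O \right)} = -60 + 134 = 74$)
$y = 26040$ ($y = 6 + 3 \cdot 8678 = 6 + 26034 = 26040$)
$\left(-323786 - \left(-153191 + y\right)\right) + A{\left(-524 \right)} = \left(-323786 + \left(153191 - 26040\right)\right) + 74 = \left(-323786 + 127151\right) + 74 = -196635 + 74 = -196561$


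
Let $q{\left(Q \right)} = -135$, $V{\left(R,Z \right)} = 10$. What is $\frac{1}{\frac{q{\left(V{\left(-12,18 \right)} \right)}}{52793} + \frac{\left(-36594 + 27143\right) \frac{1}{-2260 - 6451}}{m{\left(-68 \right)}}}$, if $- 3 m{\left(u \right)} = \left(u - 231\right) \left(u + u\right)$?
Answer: $- \frac{46403357624}{122374923} \approx -379.19$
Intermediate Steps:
$m{\left(u \right)} = - \frac{2 u \left(-231 + u\right)}{3}$ ($m{\left(u \right)} = - \frac{\left(u - 231\right) \left(u + u\right)}{3} = - \frac{\left(-231 + u\right) 2 u}{3} = - \frac{2 u \left(-231 + u\right)}{3}$)
$\frac{1}{\frac{q{\left(V{\left(-12,18 \right)} \right)}}{52793} + \frac{\left(-36594 + 27143\right) \frac{1}{-2260 - 6451}}{m{\left(-68 \right)}}} = \frac{1}{- \frac{135}{52793} + \frac{\left(-36594 + 27143\right) \frac{1}{-2260 - 6451}}{\frac{2}{3} \left(-68\right) \left(231 - -68\right)}} = \frac{1}{\left(-135\right) \frac{1}{52793} + \frac{\left(-9451\right) \frac{1}{-8711}}{\frac{2}{3} \left(-68\right) \left(231 + 68\right)}} = \frac{1}{- \frac{135}{52793} + \frac{\left(-9451\right) \left(- \frac{1}{8711}\right)}{\frac{2}{3} \left(-68\right) 299}} = \frac{1}{- \frac{135}{52793} + \frac{9451}{8711 \left(- \frac{40664}{3}\right)}} = \frac{1}{- \frac{135}{52793} + \frac{9451}{8711} \left(- \frac{3}{40664}\right)} = \frac{1}{- \frac{135}{52793} - \frac{2181}{27248008}} = \frac{1}{- \frac{122374923}{46403357624}} = - \frac{46403357624}{122374923}$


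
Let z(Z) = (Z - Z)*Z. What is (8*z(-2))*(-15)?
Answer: 0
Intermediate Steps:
z(Z) = 0 (z(Z) = 0*Z = 0)
(8*z(-2))*(-15) = (8*0)*(-15) = 0*(-15) = 0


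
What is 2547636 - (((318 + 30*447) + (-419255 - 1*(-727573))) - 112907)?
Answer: 2338497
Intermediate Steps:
2547636 - (((318 + 30*447) + (-419255 - 1*(-727573))) - 112907) = 2547636 - (((318 + 13410) + (-419255 + 727573)) - 112907) = 2547636 - ((13728 + 308318) - 112907) = 2547636 - (322046 - 112907) = 2547636 - 1*209139 = 2547636 - 209139 = 2338497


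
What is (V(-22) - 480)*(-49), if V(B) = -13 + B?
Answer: 25235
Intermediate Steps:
(V(-22) - 480)*(-49) = ((-13 - 22) - 480)*(-49) = (-35 - 480)*(-49) = -515*(-49) = 25235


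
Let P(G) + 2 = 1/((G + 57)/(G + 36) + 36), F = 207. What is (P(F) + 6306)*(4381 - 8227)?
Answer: -36416422131/1502 ≈ -2.4245e+7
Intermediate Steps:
P(G) = -2 + 1/(36 + (57 + G)/(36 + G)) (P(G) = -2 + 1/((G + 57)/(G + 36) + 36) = -2 + 1/((57 + G)/(36 + G) + 36) = -2 + 1/(36 + (57 + G)/(36 + G)))
(P(F) + 6306)*(4381 - 8227) = ((-2670 - 73*207)/(1353 + 37*207) + 6306)*(4381 - 8227) = ((-2670 - 15111)/(1353 + 7659) + 6306)*(-3846) = (-17781/9012 + 6306)*(-3846) = ((1/9012)*(-17781) + 6306)*(-3846) = (-5927/3004 + 6306)*(-3846) = (18937297/3004)*(-3846) = -36416422131/1502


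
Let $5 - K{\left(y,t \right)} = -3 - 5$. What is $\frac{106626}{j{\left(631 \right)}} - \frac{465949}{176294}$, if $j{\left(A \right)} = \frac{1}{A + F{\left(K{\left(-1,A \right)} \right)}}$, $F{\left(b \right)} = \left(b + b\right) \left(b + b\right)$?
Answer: $\frac{24568363459559}{176294} \approx 1.3936 \cdot 10^{8}$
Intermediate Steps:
$K{\left(y,t \right)} = 13$ ($K{\left(y,t \right)} = 5 - \left(-3 - 5\right) = 5 - -8 = 5 + 8 = 13$)
$F{\left(b \right)} = 4 b^{2}$ ($F{\left(b \right)} = 2 b 2 b = 4 b^{2}$)
$j{\left(A \right)} = \frac{1}{676 + A}$ ($j{\left(A \right)} = \frac{1}{A + 4 \cdot 13^{2}} = \frac{1}{A + 4 \cdot 169} = \frac{1}{A + 676} = \frac{1}{676 + A}$)
$\frac{106626}{j{\left(631 \right)}} - \frac{465949}{176294} = \frac{106626}{\frac{1}{676 + 631}} - \frac{465949}{176294} = \frac{106626}{\frac{1}{1307}} - \frac{465949}{176294} = 106626 \frac{1}{\frac{1}{1307}} - \frac{465949}{176294} = 106626 \cdot 1307 - \frac{465949}{176294} = 139360182 - \frac{465949}{176294} = \frac{24568363459559}{176294}$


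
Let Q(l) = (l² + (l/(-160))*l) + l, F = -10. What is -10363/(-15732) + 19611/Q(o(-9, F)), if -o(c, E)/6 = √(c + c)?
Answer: -959840292517/32265718452 + 1743200*I*√2/2050961 ≈ -29.748 + 1.202*I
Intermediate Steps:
o(c, E) = -6*√2*√c (o(c, E) = -6*√(c + c) = -6*√2*√c)
Q(l) = l + 159*l²/160 (Q(l) = (l² + (l*(-1/160))*l) + l = (l² + (-l/160)*l) + l = (l² - l²/160) + l = 159*l²/160 + l = l + 159*l²/160)
-10363/(-15732) + 19611/Q(o(-9, F)) = -10363/(-15732) + 19611/(((-6*√2*√(-9))*(160 + 159*(-6*√2*√(-9)))/160)) = -10363*(-1/15732) + 19611/(((-6*√2*3*I)*(160 + 159*(-6*√2*3*I))/160)) = 10363/15732 + 19611/(((-18*I*√2)*(160 + 159*(-18*I*√2))/160)) = 10363/15732 + 19611/(((-18*I*√2)*(160 - 2862*I*√2)/160)) = 10363/15732 + 19611/((-9*I*√2*(160 - 2862*I*√2)/80)) = 10363/15732 + 19611*(40*I*√2/(9*(160 - 2862*I*√2))) = 10363/15732 + 87160*I*√2/(160 - 2862*I*√2)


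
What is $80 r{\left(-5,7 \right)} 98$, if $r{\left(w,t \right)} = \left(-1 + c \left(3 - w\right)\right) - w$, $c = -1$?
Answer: $-31360$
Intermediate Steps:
$r{\left(w,t \right)} = -4$ ($r{\left(w,t \right)} = \left(-1 - \left(3 - w\right)\right) - w = \left(-1 + \left(-3 + w\right)\right) - w = \left(-4 + w\right) - w = -4$)
$80 r{\left(-5,7 \right)} 98 = 80 \left(-4\right) 98 = \left(-320\right) 98 = -31360$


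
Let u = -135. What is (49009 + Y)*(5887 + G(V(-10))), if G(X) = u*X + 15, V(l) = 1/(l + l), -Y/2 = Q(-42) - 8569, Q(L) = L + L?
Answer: 1567355025/4 ≈ 3.9184e+8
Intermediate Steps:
Q(L) = 2*L
Y = 17306 (Y = -2*(2*(-42) - 8569) = -2*(-84 - 8569) = -2*(-8653) = 17306)
V(l) = 1/(2*l)
G(X) = 15 - 135*X (G(X) = -135*X + 15 = 15 - 135*X)
(49009 + Y)*(5887 + G(V(-10))) = (49009 + 17306)*(5887 + (15 - 135/(2*(-10)))) = 66315*(5887 + (15 - 135*(-1)/(2*10))) = 66315*(5887 + (15 - 135*(-1/20))) = 66315*(5887 + (15 + 27/4)) = 66315*(5887 + 87/4) = 66315*(23635/4) = 1567355025/4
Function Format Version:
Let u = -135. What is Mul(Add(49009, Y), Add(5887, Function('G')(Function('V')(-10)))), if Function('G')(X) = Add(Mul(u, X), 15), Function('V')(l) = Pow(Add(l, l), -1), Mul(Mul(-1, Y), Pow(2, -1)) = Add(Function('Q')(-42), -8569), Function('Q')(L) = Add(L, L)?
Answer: Rational(1567355025, 4) ≈ 3.9184e+8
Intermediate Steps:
Function('Q')(L) = Mul(2, L)
Y = 17306 (Y = Mul(-2, Add(Mul(2, -42), -8569)) = Mul(-2, Add(-84, -8569)) = Mul(-2, -8653) = 17306)
Function('V')(l) = Mul(Rational(1, 2), Pow(l, -1)) (Function('V')(l) = Pow(Mul(2, l), -1) = Mul(Rational(1, 2), Pow(l, -1)))
Function('G')(X) = Add(15, Mul(-135, X)) (Function('G')(X) = Add(Mul(-135, X), 15) = Add(15, Mul(-135, X)))
Mul(Add(49009, Y), Add(5887, Function('G')(Function('V')(-10)))) = Mul(Add(49009, 17306), Add(5887, Add(15, Mul(-135, Mul(Rational(1, 2), Pow(-10, -1)))))) = Mul(66315, Add(5887, Add(15, Mul(-135, Mul(Rational(1, 2), Rational(-1, 10)))))) = Mul(66315, Add(5887, Add(15, Mul(-135, Rational(-1, 20))))) = Mul(66315, Add(5887, Add(15, Rational(27, 4)))) = Mul(66315, Add(5887, Rational(87, 4))) = Mul(66315, Rational(23635, 4)) = Rational(1567355025, 4)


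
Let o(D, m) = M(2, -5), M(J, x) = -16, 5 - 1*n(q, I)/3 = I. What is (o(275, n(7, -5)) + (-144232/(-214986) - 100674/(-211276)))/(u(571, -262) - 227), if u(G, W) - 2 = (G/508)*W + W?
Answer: 179994713035/9470692156107 ≈ 0.019005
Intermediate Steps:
n(q, I) = 15 - 3*I
u(G, W) = 2 + W + G*W/508 (u(G, W) = 2 + ((G/508)*W + W) = 2 + (G*W/508 + W) = 2 + (W + G*W/508) = 2 + W + G*W/508)
o(D, m) = -16
(o(275, n(7, -5)) + (-144232/(-214986) - 100674/(-211276)))/(u(571, -262) - 227) = (-16 + (-144232/(-214986) - 100674/(-211276)))/((2 - 262 + (1/508)*571*(-262)) - 227) = (-16 + (-144232*(-1/214986) - 100674*(-1/211276)))/((2 - 262 - 74801/254) - 227) = (-16 + (72116/107493 + 2961/6214))/(-140841/254 - 227) = (-16 + 766415597/667961502)/(-198499/254) = -9920968435/667961502*(-254/198499) = 179994713035/9470692156107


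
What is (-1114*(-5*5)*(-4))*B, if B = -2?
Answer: 222800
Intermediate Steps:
(-1114*(-5*5)*(-4))*B = -1114*(-5*5)*(-4)*(-2) = -(-27850)*(-4)*(-2) = -1114*100*(-2) = -111400*(-2) = 222800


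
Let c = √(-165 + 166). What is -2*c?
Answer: -2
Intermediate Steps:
c = 1 (c = √1 = 1)
-2*c = -2*1 = -2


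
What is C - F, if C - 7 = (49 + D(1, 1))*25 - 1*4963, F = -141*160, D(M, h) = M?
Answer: 18854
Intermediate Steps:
F = -22560
C = -3706 (C = 7 + ((49 + 1)*25 - 1*4963) = 7 + (50*25 - 4963) = 7 + (1250 - 4963) = 7 - 3713 = -3706)
C - F = -3706 - 1*(-22560) = -3706 + 22560 = 18854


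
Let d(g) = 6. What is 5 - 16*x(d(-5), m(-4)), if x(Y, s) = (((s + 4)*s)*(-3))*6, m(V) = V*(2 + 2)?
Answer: 55301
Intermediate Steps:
m(V) = 4*V (m(V) = V*4 = 4*V)
x(Y, s) = -18*s*(4 + s) (x(Y, s) = (((4 + s)*s)*(-3))*6 = ((s*(4 + s))*(-3))*6 = -3*s*(4 + s)*6 = -18*s*(4 + s))
5 - 16*x(d(-5), m(-4)) = 5 - (-288)*4*(-4)*(4 + 4*(-4)) = 5 - (-288)*(-16)*(4 - 16) = 5 - (-288)*(-16)*(-12) = 5 - 16*(-3456) = 5 + 55296 = 55301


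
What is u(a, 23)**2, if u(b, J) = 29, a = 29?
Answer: 841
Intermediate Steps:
u(a, 23)**2 = 29**2 = 841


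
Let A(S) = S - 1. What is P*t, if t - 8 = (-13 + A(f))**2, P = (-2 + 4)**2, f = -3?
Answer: 1188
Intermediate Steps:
A(S) = -1 + S
P = 4 (P = 2**2 = 4)
t = 297 (t = 8 + (-13 + (-1 - 3))**2 = 8 + (-13 - 4)**2 = 8 + (-17)**2 = 8 + 289 = 297)
P*t = 4*297 = 1188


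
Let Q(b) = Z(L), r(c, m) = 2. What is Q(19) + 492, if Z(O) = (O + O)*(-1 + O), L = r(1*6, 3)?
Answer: 496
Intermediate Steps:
L = 2
Z(O) = 2*O*(-1 + O) (Z(O) = (2*O)*(-1 + O) = 2*O*(-1 + O))
Q(b) = 4 (Q(b) = 2*2*(-1 + 2) = 2*2*1 = 4)
Q(19) + 492 = 4 + 492 = 496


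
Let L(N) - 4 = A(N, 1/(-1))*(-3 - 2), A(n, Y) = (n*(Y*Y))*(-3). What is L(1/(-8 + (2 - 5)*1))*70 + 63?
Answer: 2723/11 ≈ 247.55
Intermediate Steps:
A(n, Y) = -3*n*Y**2 (A(n, Y) = (n*Y**2)*(-3) = -3*n*Y**2)
L(N) = 4 + 15*N (L(N) = 4 + (-3*N*(1/(-1))**2)*(-3 - 2) = 4 - 3*N*(-1)**2*(-5) = 4 - 3*N*1*(-5) = 4 - 3*N*(-5) = 4 + 15*N)
L(1/(-8 + (2 - 5)*1))*70 + 63 = (4 + 15/(-8 + (2 - 5)*1))*70 + 63 = (4 + 15/(-8 - 3*1))*70 + 63 = (4 + 15/(-8 - 3))*70 + 63 = (4 + 15/(-11))*70 + 63 = (4 + 15*(-1/11))*70 + 63 = (4 - 15/11)*70 + 63 = (29/11)*70 + 63 = 2030/11 + 63 = 2723/11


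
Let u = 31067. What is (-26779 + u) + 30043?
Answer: 34331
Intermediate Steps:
(-26779 + u) + 30043 = (-26779 + 31067) + 30043 = 4288 + 30043 = 34331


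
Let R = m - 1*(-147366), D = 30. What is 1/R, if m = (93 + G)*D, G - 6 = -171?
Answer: 1/145206 ≈ 6.8868e-6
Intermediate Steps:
G = -165 (G = 6 - 171 = -165)
m = -2160 (m = (93 - 165)*30 = -72*30 = -2160)
R = 145206 (R = -2160 - 1*(-147366) = -2160 + 147366 = 145206)
1/R = 1/145206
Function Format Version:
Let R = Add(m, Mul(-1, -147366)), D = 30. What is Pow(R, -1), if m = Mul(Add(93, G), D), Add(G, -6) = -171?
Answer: Rational(1, 145206) ≈ 6.8868e-6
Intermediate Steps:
G = -165 (G = Add(6, -171) = -165)
m = -2160 (m = Mul(Add(93, -165), 30) = Mul(-72, 30) = -2160)
R = 145206 (R = Add(-2160, Mul(-1, -147366)) = Add(-2160, 147366) = 145206)
Pow(R, -1) = Pow(145206, -1) = Rational(1, 145206)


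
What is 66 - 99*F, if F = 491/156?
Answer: -12771/52 ≈ -245.60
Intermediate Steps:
F = 491/156 (F = 491*(1/156) = 491/156 ≈ 3.1474)
66 - 99*F = 66 - 99*491/156 = 66 - 16203/52 = -12771/52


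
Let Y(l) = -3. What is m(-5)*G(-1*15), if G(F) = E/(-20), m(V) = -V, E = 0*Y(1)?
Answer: 0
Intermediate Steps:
E = 0 (E = 0*(-3) = 0)
G(F) = 0 (G(F) = 0/(-20) = 0*(-1/20) = 0)
m(-5)*G(-1*15) = -1*(-5)*0 = 5*0 = 0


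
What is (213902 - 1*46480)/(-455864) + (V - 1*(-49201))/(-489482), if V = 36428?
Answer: -30246308465/55784305612 ≈ -0.54220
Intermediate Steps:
(213902 - 1*46480)/(-455864) + (V - 1*(-49201))/(-489482) = (213902 - 1*46480)/(-455864) + (36428 - 1*(-49201))/(-489482) = (213902 - 46480)*(-1/455864) + (36428 + 49201)*(-1/489482) = 167422*(-1/455864) + 85629*(-1/489482) = -83711/227932 - 85629/489482 = -30246308465/55784305612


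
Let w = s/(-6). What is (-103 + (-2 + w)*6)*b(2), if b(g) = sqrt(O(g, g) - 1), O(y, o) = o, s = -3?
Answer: -112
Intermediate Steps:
b(g) = sqrt(-1 + g) (b(g) = sqrt(g - 1) = sqrt(-1 + g))
w = 1/2 (w = -3/(-6) = -3*(-1/6) = 1/2 ≈ 0.50000)
(-103 + (-2 + w)*6)*b(2) = (-103 + (-2 + 1/2)*6)*sqrt(-1 + 2) = (-103 - 3/2*6)*sqrt(1) = (-103 - 9)*1 = -112*1 = -112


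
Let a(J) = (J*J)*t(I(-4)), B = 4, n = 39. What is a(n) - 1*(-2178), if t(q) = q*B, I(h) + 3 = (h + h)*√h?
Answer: -16074 - 97344*I ≈ -16074.0 - 97344.0*I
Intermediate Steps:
I(h) = -3 + 2*h^(3/2) (I(h) = -3 + (h + h)*√h = -3 + (2*h)*√h = -3 + 2*h^(3/2))
t(q) = 4*q (t(q) = q*4 = 4*q)
a(J) = J²*(-12 - 64*I) (a(J) = (J*J)*(4*(-3 + 2*(-4)^(3/2))) = J²*(4*(-3 + 2*(-8*I))) = J²*(4*(-3 - 16*I)) = J²*(-12 - 64*I))
a(n) - 1*(-2178) = 39²*(-12 - 64*I) - 1*(-2178) = 1521*(-12 - 64*I) + 2178 = (-18252 - 97344*I) + 2178 = -16074 - 97344*I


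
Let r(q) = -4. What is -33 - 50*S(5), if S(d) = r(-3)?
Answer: 167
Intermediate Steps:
S(d) = -4
-33 - 50*S(5) = -33 - 50*(-4) = -33 + 200 = 167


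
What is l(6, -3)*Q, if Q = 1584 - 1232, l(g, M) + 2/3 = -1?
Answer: -1760/3 ≈ -586.67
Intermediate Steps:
l(g, M) = -5/3 (l(g, M) = -2/3 - 1 = -5/3)
Q = 352
l(6, -3)*Q = -5/3*352 = -1760/3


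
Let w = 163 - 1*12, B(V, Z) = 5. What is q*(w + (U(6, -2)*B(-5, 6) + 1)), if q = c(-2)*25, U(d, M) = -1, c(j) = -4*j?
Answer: 29400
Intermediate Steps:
w = 151 (w = 163 - 12 = 151)
q = 200 (q = -4*(-2)*25 = 8*25 = 200)
q*(w + (U(6, -2)*B(-5, 6) + 1)) = 200*(151 + (-1*5 + 1)) = 200*(151 + (-5 + 1)) = 200*(151 - 4) = 200*147 = 29400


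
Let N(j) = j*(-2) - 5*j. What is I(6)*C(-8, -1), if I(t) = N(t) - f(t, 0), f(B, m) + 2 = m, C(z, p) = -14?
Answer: 560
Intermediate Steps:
f(B, m) = -2 + m
N(j) = -7*j (N(j) = -2*j - 5*j = -7*j)
I(t) = 2 - 7*t (I(t) = -7*t - (-2 + 0) = -7*t - 1*(-2) = -7*t + 2 = 2 - 7*t)
I(6)*C(-8, -1) = (2 - 7*6)*(-14) = (2 - 42)*(-14) = -40*(-14) = 560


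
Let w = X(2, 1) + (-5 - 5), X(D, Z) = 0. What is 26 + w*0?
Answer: 26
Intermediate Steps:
w = -10 (w = 0 + (-5 - 5) = 0 - 10 = -10)
26 + w*0 = 26 - 10*0 = 26 + 0 = 26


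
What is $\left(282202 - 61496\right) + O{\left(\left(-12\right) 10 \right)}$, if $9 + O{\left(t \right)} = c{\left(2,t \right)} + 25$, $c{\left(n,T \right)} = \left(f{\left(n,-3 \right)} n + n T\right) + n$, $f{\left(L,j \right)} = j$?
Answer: $220478$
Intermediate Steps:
$c{\left(n,T \right)} = - 2 n + T n$ ($c{\left(n,T \right)} = \left(- 3 n + n T\right) + n = \left(- 3 n + T n\right) + n = - 2 n + T n$)
$O{\left(t \right)} = 12 + 2 t$ ($O{\left(t \right)} = -9 + \left(2 \left(-2 + t\right) + 25\right) = -9 + \left(\left(-4 + 2 t\right) + 25\right) = -9 + \left(21 + 2 t\right) = 12 + 2 t$)
$\left(282202 - 61496\right) + O{\left(\left(-12\right) 10 \right)} = \left(282202 - 61496\right) + \left(12 + 2 \left(\left(-12\right) 10\right)\right) = 220706 + \left(12 + 2 \left(-120\right)\right) = 220706 + \left(12 - 240\right) = 220706 - 228 = 220478$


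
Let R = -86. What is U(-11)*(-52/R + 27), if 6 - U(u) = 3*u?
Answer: 46293/43 ≈ 1076.6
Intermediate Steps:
U(u) = 6 - 3*u
U(-11)*(-52/R + 27) = (6 - 3*(-11))*(-52/(-86) + 27) = (6 + 33)*(-52*(-1/86) + 27) = 39*(26/43 + 27) = 39*(1187/43) = 46293/43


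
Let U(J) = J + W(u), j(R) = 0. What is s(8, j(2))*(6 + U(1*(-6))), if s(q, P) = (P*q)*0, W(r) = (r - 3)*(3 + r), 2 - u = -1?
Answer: 0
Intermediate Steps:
u = 3 (u = 2 - 1*(-1) = 2 + 1 = 3)
W(r) = (-3 + r)*(3 + r)
s(q, P) = 0
U(J) = J (U(J) = J + (-9 + 3²) = J + (-9 + 9) = J + 0 = J)
s(8, j(2))*(6 + U(1*(-6))) = 0*(6 + 1*(-6)) = 0*(6 - 6) = 0*0 = 0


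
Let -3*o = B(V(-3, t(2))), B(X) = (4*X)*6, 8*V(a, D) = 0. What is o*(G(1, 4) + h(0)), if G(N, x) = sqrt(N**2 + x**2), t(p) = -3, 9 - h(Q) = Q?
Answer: 0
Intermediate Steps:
h(Q) = 9 - Q
V(a, D) = 0 (V(a, D) = (1/8)*0 = 0)
B(X) = 24*X
o = 0 (o = -8*0 = -1/3*0 = 0)
o*(G(1, 4) + h(0)) = 0*(sqrt(1**2 + 4**2) + (9 - 1*0)) = 0*(sqrt(1 + 16) + (9 + 0)) = 0*(sqrt(17) + 9) = 0*(9 + sqrt(17)) = 0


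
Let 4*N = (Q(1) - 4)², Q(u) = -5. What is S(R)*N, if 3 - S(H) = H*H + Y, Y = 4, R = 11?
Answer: -4941/2 ≈ -2470.5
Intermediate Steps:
N = 81/4 (N = (-5 - 4)²/4 = (¼)*(-9)² = (¼)*81 = 81/4 ≈ 20.250)
S(H) = -1 - H² (S(H) = 3 - (H*H + 4) = 3 - (H² + 4) = 3 - (4 + H²) = 3 + (-4 - H²) = -1 - H²)
S(R)*N = (-1 - 1*11²)*(81/4) = (-1 - 1*121)*(81/4) = (-1 - 121)*(81/4) = -122*81/4 = -4941/2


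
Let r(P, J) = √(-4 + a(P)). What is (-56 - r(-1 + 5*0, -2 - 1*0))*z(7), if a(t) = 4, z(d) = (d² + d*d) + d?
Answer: -5880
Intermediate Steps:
z(d) = d + 2*d² (z(d) = (d² + d²) + d = 2*d² + d = d + 2*d²)
r(P, J) = 0 (r(P, J) = √(-4 + 4) = √0 = 0)
(-56 - r(-1 + 5*0, -2 - 1*0))*z(7) = (-56 - 1*0)*(7*(1 + 2*7)) = (-56 + 0)*(7*(1 + 14)) = -392*15 = -56*105 = -5880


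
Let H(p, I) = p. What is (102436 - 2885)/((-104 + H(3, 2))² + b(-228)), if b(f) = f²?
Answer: 99551/62185 ≈ 1.6009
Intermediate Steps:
(102436 - 2885)/((-104 + H(3, 2))² + b(-228)) = (102436 - 2885)/((-104 + 3)² + (-228)²) = 99551/((-101)² + 51984) = 99551/(10201 + 51984) = 99551/62185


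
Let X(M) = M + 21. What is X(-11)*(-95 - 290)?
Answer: -3850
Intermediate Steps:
X(M) = 21 + M
X(-11)*(-95 - 290) = (21 - 11)*(-95 - 290) = 10*(-385) = -3850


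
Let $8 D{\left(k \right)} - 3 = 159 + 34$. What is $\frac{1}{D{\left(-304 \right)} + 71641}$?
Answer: $\frac{2}{143331} \approx 1.3954 \cdot 10^{-5}$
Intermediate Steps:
$D{\left(k \right)} = \frac{49}{2}$ ($D{\left(k \right)} = \frac{3}{8} + \frac{159 + 34}{8} = \frac{3}{8} + \frac{1}{8} \cdot 193 = \frac{3}{8} + \frac{193}{8} = \frac{49}{2}$)
$\frac{1}{D{\left(-304 \right)} + 71641} = \frac{1}{\frac{49}{2} + 71641} = \frac{1}{\frac{143331}{2}} = \frac{2}{143331}$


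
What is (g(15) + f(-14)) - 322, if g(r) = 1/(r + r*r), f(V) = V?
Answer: -80639/240 ≈ -336.00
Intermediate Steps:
g(r) = 1/(r + r**2)
(g(15) + f(-14)) - 322 = (1/(15*(1 + 15)) - 14) - 322 = ((1/15)/16 - 14) - 322 = ((1/15)*(1/16) - 14) - 322 = (1/240 - 14) - 322 = -3359/240 - 322 = -80639/240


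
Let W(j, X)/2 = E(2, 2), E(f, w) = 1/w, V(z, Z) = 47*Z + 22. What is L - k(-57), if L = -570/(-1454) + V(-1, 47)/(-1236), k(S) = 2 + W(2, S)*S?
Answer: 48151783/898572 ≈ 53.587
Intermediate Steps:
V(z, Z) = 22 + 47*Z
W(j, X) = 1 (W(j, X) = 2/2 = 2*(½) = 1)
k(S) = 2 + S (k(S) = 2 + 1*S = 2 + S)
L = -1269677/898572 (L = -570/(-1454) + (22 + 47*47)/(-1236) = -570*(-1/1454) + (22 + 2209)*(-1/1236) = 285/727 + 2231*(-1/1236) = 285/727 - 2231/1236 = -1269677/898572 ≈ -1.4130)
L - k(-57) = -1269677/898572 - (2 - 57) = -1269677/898572 - 1*(-55) = -1269677/898572 + 55 = 48151783/898572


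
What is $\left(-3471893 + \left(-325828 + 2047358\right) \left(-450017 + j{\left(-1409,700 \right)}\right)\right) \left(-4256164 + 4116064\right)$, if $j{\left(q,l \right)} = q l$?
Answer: $346420545394110300$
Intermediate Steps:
$j{\left(q,l \right)} = l q$
$\left(-3471893 + \left(-325828 + 2047358\right) \left(-450017 + j{\left(-1409,700 \right)}\right)\right) \left(-4256164 + 4116064\right) = \left(-3471893 + \left(-325828 + 2047358\right) \left(-450017 + 700 \left(-1409\right)\right)\right) \left(-4256164 + 4116064\right) = \left(-3471893 + 1721530 \left(-450017 - 986300\right)\right) \left(-140100\right) = \left(-3471893 + 1721530 \left(-1436317\right)\right) \left(-140100\right) = \left(-3471893 - 2472662805010\right) \left(-140100\right) = \left(-2472666276903\right) \left(-140100\right) = 346420545394110300$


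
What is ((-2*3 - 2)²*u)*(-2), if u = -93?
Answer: 11904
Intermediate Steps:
((-2*3 - 2)²*u)*(-2) = ((-2*3 - 2)²*(-93))*(-2) = ((-6 - 2)²*(-93))*(-2) = ((-8)²*(-93))*(-2) = (64*(-93))*(-2) = -5952*(-2) = 11904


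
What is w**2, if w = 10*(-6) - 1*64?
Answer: 15376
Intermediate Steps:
w = -124 (w = -60 - 64 = -124)
w**2 = (-124)**2 = 15376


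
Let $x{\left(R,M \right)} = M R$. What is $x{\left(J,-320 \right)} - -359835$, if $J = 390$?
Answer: $235035$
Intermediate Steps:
$x{\left(J,-320 \right)} - -359835 = \left(-320\right) 390 - -359835 = -124800 + 359835 = 235035$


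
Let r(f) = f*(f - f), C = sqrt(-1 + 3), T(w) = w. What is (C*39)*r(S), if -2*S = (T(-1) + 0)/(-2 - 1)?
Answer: 0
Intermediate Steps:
S = -1/6 (S = -(-1 + 0)/(2*(-2 - 1)) = -(-1)/(2*(-3)) = -(-1)*(-1)/(2*3) = -1/2*1/3 = -1/6 ≈ -0.16667)
C = sqrt(2) ≈ 1.4142
r(f) = 0 (r(f) = f*0 = 0)
(C*39)*r(S) = (sqrt(2)*39)*0 = (39*sqrt(2))*0 = 0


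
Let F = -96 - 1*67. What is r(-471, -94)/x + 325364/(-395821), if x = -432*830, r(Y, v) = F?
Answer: -116597997017/141925577760 ≈ -0.82154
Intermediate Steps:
F = -163 (F = -96 - 67 = -163)
r(Y, v) = -163
x = -358560
r(-471, -94)/x + 325364/(-395821) = -163/(-358560) + 325364/(-395821) = -163*(-1/358560) + 325364*(-1/395821) = 163/358560 - 325364/395821 = -116597997017/141925577760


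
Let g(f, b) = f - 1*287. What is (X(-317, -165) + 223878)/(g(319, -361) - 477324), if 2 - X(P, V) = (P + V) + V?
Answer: -224527/477292 ≈ -0.47042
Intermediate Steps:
X(P, V) = 2 - P - 2*V (X(P, V) = 2 - ((P + V) + V) = 2 - (P + 2*V) = 2 + (-P - 2*V) = 2 - P - 2*V)
g(f, b) = -287 + f (g(f, b) = f - 287 = -287 + f)
(X(-317, -165) + 223878)/(g(319, -361) - 477324) = ((2 - 1*(-317) - 2*(-165)) + 223878)/((-287 + 319) - 477324) = ((2 + 317 + 330) + 223878)/(32 - 477324) = (649 + 223878)/(-477292) = 224527*(-1/477292) = -224527/477292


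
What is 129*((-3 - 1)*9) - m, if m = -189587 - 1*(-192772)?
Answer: -7829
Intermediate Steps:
m = 3185 (m = -189587 + 192772 = 3185)
129*((-3 - 1)*9) - m = 129*((-3 - 1)*9) - 1*3185 = 129*(-4*9) - 3185 = 129*(-36) - 3185 = -4644 - 3185 = -7829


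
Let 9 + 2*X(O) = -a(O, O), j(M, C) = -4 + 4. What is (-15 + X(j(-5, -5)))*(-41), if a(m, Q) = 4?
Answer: 1763/2 ≈ 881.50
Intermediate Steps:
j(M, C) = 0
X(O) = -13/2 (X(O) = -9/2 + (-1*4)/2 = -9/2 + (½)*(-4) = -9/2 - 2 = -13/2)
(-15 + X(j(-5, -5)))*(-41) = (-15 - 13/2)*(-41) = -43/2*(-41) = 1763/2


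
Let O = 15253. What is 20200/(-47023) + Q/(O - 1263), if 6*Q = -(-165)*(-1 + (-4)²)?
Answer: -105280405/263140708 ≈ -0.40009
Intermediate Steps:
Q = 825/2 (Q = (-(-165)*(-1 + (-4)²))/6 = (-(-165)*(-1 + 16))/6 = (-(-165)*15)/6 = (-165*(-15))/6 = (⅙)*2475 = 825/2 ≈ 412.50)
20200/(-47023) + Q/(O - 1263) = 20200/(-47023) + 825/(2*(15253 - 1263)) = 20200*(-1/47023) + (825/2)/13990 = -20200/47023 + (825/2)*(1/13990) = -20200/47023 + 165/5596 = -105280405/263140708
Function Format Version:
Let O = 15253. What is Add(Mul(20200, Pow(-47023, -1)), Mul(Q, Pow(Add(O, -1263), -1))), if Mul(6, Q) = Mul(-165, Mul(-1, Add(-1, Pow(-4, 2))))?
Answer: Rational(-105280405, 263140708) ≈ -0.40009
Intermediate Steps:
Q = Rational(825, 2) (Q = Mul(Rational(1, 6), Mul(-165, Mul(-1, Add(-1, Pow(-4, 2))))) = Mul(Rational(1, 6), Mul(-165, Mul(-1, Add(-1, 16)))) = Mul(Rational(1, 6), Mul(-165, Mul(-1, 15))) = Mul(Rational(1, 6), Mul(-165, -15)) = Mul(Rational(1, 6), 2475) = Rational(825, 2) ≈ 412.50)
Add(Mul(20200, Pow(-47023, -1)), Mul(Q, Pow(Add(O, -1263), -1))) = Add(Mul(20200, Pow(-47023, -1)), Mul(Rational(825, 2), Pow(Add(15253, -1263), -1))) = Add(Mul(20200, Rational(-1, 47023)), Mul(Rational(825, 2), Pow(13990, -1))) = Add(Rational(-20200, 47023), Mul(Rational(825, 2), Rational(1, 13990))) = Add(Rational(-20200, 47023), Rational(165, 5596)) = Rational(-105280405, 263140708)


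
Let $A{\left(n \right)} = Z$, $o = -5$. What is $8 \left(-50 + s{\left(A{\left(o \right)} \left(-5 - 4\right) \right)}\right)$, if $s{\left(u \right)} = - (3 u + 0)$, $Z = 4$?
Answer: $464$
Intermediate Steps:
$A{\left(n \right)} = 4$
$s{\left(u \right)} = - 3 u$
$8 \left(-50 + s{\left(A{\left(o \right)} \left(-5 - 4\right) \right)}\right) = 8 \left(-50 - 3 \cdot 4 \left(-5 - 4\right)\right) = 8 \left(-50 - 3 \cdot 4 \left(-9\right)\right) = 8 \left(-50 - -108\right) = 8 \left(-50 + 108\right) = 8 \cdot 58 = 464$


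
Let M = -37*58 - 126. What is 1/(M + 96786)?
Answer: 1/94514 ≈ 1.0580e-5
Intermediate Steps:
M = -2272 (M = -2146 - 126 = -2272)
1/(M + 96786) = 1/(-2272 + 96786) = 1/94514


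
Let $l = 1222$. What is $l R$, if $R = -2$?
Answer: $-2444$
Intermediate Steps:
$l R = 1222 \left(-2\right) = -2444$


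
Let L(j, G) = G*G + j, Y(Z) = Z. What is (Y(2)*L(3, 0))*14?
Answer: 84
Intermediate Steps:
L(j, G) = j + G² (L(j, G) = G² + j = j + G²)
(Y(2)*L(3, 0))*14 = (2*(3 + 0²))*14 = (2*(3 + 0))*14 = (2*3)*14 = 6*14 = 84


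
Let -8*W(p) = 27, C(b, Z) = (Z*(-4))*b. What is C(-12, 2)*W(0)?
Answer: -324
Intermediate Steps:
C(b, Z) = -4*Z*b (C(b, Z) = (-4*Z)*b = -4*Z*b)
W(p) = -27/8 (W(p) = -⅛*27 = -27/8)
C(-12, 2)*W(0) = -4*2*(-12)*(-27/8) = 96*(-27/8) = -324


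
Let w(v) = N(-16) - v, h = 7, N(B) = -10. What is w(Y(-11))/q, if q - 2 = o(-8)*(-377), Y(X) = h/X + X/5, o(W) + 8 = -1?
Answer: -394/186725 ≈ -0.0021101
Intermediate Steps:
o(W) = -9 (o(W) = -8 - 1 = -9)
Y(X) = 7/X + X/5
q = 3395 (q = 2 - 9*(-377) = 2 + 3393 = 3395)
w(v) = -10 - v
w(Y(-11))/q = (-10 - (7/(-11) + (⅕)*(-11)))/3395 = (-10 - (7*(-1/11) - 11/5))*(1/3395) = (-10 - (-7/11 - 11/5))*(1/3395) = (-10 - 1*(-156/55))*(1/3395) = (-10 + 156/55)*(1/3395) = -394/55*1/3395 = -394/186725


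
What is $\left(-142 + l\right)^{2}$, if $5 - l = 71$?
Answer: $43264$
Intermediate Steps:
$l = -66$ ($l = 5 - 71 = -66$)
$\left(-142 + l\right)^{2} = \left(-142 - 66\right)^{2} = \left(-208\right)^{2} = 43264$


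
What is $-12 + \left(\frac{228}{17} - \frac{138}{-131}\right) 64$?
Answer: $\frac{2034972}{2227} \approx 913.77$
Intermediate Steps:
$-12 + \left(\frac{228}{17} - \frac{138}{-131}\right) 64 = -12 + \left(228 \cdot \frac{1}{17} - - \frac{138}{131}\right) 64 = -12 + \left(\frac{228}{17} + \frac{138}{131}\right) 64 = -12 + \frac{32214}{2227} \cdot 64 = -12 + \frac{2061696}{2227} = \frac{2034972}{2227}$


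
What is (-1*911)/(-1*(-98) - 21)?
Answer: -911/77 ≈ -11.831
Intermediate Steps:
(-1*911)/(-1*(-98) - 21) = -911/(98 - 21) = -911/77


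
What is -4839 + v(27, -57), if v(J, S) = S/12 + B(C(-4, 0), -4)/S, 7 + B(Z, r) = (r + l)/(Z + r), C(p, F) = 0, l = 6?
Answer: -368115/76 ≈ -4843.6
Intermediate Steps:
B(Z, r) = -7 + (6 + r)/(Z + r) (B(Z, r) = -7 + (r + 6)/(Z + r) = -7 + (6 + r)/(Z + r))
v(J, S) = -15/(2*S) + S/12 (v(J, S) = S/12 + ((6 - 7*0 - 6*(-4))/(0 - 4))/S = S*(1/12) + ((6 + 0 + 24)/(-4))/S = S/12 + (-¼*30)/S = S/12 - 15/(2*S) = -15/(2*S) + S/12)
-4839 + v(27, -57) = -4839 + (1/12)*(-90 + (-57)²)/(-57) = -4839 + (1/12)*(-1/57)*(-90 + 3249) = -4839 + (1/12)*(-1/57)*3159 = -4839 - 351/76 = -368115/76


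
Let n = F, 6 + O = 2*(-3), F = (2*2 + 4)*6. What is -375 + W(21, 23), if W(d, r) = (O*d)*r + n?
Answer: -6123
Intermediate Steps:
F = 48 (F = (4 + 4)*6 = 8*6 = 48)
O = -12 (O = -6 + 2*(-3) = -6 - 6 = -12)
n = 48
W(d, r) = 48 - 12*d*r (W(d, r) = (-12*d)*r + 48 = -12*d*r + 48 = 48 - 12*d*r)
-375 + W(21, 23) = -375 + (48 - 12*21*23) = -375 + (48 - 5796) = -375 - 5748 = -6123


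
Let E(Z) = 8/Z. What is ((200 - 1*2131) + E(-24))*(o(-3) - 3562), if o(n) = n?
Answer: 20655610/3 ≈ 6.8852e+6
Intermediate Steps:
((200 - 1*2131) + E(-24))*(o(-3) - 3562) = ((200 - 1*2131) + 8/(-24))*(-3 - 3562) = ((200 - 2131) + 8*(-1/24))*(-3565) = (-1931 - ⅓)*(-3565) = -5794/3*(-3565) = 20655610/3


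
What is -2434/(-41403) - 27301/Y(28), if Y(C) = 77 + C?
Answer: -376695911/1449105 ≈ -259.95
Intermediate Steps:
-2434/(-41403) - 27301/Y(28) = -2434/(-41403) - 27301/(77 + 28) = -2434*(-1/41403) - 27301/105 = 2434/41403 - 27301*1/105 = 2434/41403 - 27301/105 = -376695911/1449105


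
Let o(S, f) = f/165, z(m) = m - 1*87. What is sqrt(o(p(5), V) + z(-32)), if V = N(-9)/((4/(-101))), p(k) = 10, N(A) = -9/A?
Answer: I*sqrt(12975765)/330 ≈ 10.916*I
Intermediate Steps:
z(m) = -87 + m (z(m) = m - 87 = -87 + m)
V = -101/4 (V = (-9/(-9))/((4/(-101))) = (-9*(-1/9))/((4*(-1/101))) = 1/(-4/101) = 1*(-101/4) = -101/4 ≈ -25.250)
o(S, f) = f/165 (o(S, f) = f*(1/165) = f/165)
sqrt(o(p(5), V) + z(-32)) = sqrt((1/165)*(-101/4) + (-87 - 32)) = sqrt(-101/660 - 119) = sqrt(-78641/660) = I*sqrt(12975765)/330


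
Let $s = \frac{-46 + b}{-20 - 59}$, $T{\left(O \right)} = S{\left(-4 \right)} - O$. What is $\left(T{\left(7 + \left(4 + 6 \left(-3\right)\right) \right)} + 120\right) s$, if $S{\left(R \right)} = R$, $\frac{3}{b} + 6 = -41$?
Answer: $\frac{266295}{3713} \approx 71.72$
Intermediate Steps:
$b = - \frac{3}{47}$ ($b = \frac{3}{-6 - 41} = \frac{3}{-47} = 3 \left(- \frac{1}{47}\right) = - \frac{3}{47} \approx -0.06383$)
$T{\left(O \right)} = -4 - O$
$s = \frac{2165}{3713}$ ($s = \frac{-46 - \frac{3}{47}}{-20 - 59} = - \frac{2165}{47 \left(-79\right)} = \left(- \frac{2165}{47}\right) \left(- \frac{1}{79}\right) = \frac{2165}{3713} \approx 0.58309$)
$\left(T{\left(7 + \left(4 + 6 \left(-3\right)\right) \right)} + 120\right) s = \left(\left(-4 - \left(7 + \left(4 + 6 \left(-3\right)\right)\right)\right) + 120\right) \frac{2165}{3713} = \left(\left(-4 - \left(7 + \left(4 - 18\right)\right)\right) + 120\right) \frac{2165}{3713} = \left(\left(-4 - \left(7 - 14\right)\right) + 120\right) \frac{2165}{3713} = \left(\left(-4 - -7\right) + 120\right) \frac{2165}{3713} = \left(\left(-4 + 7\right) + 120\right) \frac{2165}{3713} = \left(3 + 120\right) \frac{2165}{3713} = 123 \cdot \frac{2165}{3713} = \frac{266295}{3713}$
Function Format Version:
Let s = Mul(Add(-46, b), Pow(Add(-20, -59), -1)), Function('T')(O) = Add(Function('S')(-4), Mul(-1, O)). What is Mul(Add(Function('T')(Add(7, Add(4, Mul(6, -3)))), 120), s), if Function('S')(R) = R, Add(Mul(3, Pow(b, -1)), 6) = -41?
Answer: Rational(266295, 3713) ≈ 71.720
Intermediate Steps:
b = Rational(-3, 47) (b = Mul(3, Pow(Add(-6, -41), -1)) = Mul(3, Pow(-47, -1)) = Mul(3, Rational(-1, 47)) = Rational(-3, 47) ≈ -0.063830)
Function('T')(O) = Add(-4, Mul(-1, O))
s = Rational(2165, 3713) (s = Mul(Add(-46, Rational(-3, 47)), Pow(Add(-20, -59), -1)) = Mul(Rational(-2165, 47), Pow(-79, -1)) = Mul(Rational(-2165, 47), Rational(-1, 79)) = Rational(2165, 3713) ≈ 0.58309)
Mul(Add(Function('T')(Add(7, Add(4, Mul(6, -3)))), 120), s) = Mul(Add(Add(-4, Mul(-1, Add(7, Add(4, Mul(6, -3))))), 120), Rational(2165, 3713)) = Mul(Add(Add(-4, Mul(-1, Add(7, Add(4, -18)))), 120), Rational(2165, 3713)) = Mul(Add(Add(-4, Mul(-1, Add(7, -14))), 120), Rational(2165, 3713)) = Mul(Add(Add(-4, Mul(-1, -7)), 120), Rational(2165, 3713)) = Mul(Add(Add(-4, 7), 120), Rational(2165, 3713)) = Mul(Add(3, 120), Rational(2165, 3713)) = Mul(123, Rational(2165, 3713)) = Rational(266295, 3713)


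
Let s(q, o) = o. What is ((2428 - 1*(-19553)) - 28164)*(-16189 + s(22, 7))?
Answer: 100053306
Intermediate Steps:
((2428 - 1*(-19553)) - 28164)*(-16189 + s(22, 7)) = ((2428 - 1*(-19553)) - 28164)*(-16189 + 7) = ((2428 + 19553) - 28164)*(-16182) = (21981 - 28164)*(-16182) = -6183*(-16182) = 100053306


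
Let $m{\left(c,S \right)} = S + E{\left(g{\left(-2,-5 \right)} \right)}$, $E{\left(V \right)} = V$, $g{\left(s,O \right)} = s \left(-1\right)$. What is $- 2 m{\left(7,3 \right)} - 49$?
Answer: $-59$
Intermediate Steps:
$g{\left(s,O \right)} = - s$
$m{\left(c,S \right)} = 2 + S$ ($m{\left(c,S \right)} = S - -2 = S + 2 = 2 + S$)
$- 2 m{\left(7,3 \right)} - 49 = - 2 \left(2 + 3\right) - 49 = \left(-2\right) 5 - 49 = -10 - 49 = -59$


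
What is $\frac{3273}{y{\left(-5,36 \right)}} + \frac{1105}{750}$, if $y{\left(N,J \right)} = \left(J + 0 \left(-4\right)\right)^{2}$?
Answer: $\frac{43187}{10800} \approx 3.9988$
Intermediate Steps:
$y{\left(N,J \right)} = J^{2}$ ($y{\left(N,J \right)} = \left(J + 0\right)^{2} = J^{2}$)
$\frac{3273}{y{\left(-5,36 \right)}} + \frac{1105}{750} = \frac{3273}{36^{2}} + \frac{1105}{750} = \frac{3273}{1296} + 1105 \cdot \frac{1}{750} = 3273 \cdot \frac{1}{1296} + \frac{221}{150} = \frac{1091}{432} + \frac{221}{150} = \frac{43187}{10800}$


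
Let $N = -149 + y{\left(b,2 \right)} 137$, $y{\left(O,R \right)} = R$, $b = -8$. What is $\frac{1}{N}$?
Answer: $\frac{1}{125} \approx 0.008$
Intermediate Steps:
$N = 125$ ($N = -149 + 2 \cdot 137 = -149 + 274 = 125$)
$\frac{1}{N} = \frac{1}{125}$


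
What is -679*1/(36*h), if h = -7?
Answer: 97/36 ≈ 2.6944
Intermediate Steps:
-679*1/(36*h) = -679/(-7*9*4) = -679/((-63*4)) = -679/(-252) = -679*(-1/252) = 97/36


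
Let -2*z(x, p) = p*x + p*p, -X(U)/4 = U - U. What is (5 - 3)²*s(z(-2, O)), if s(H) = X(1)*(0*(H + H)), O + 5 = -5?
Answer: 0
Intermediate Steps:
O = -10 (O = -5 - 5 = -10)
X(U) = 0 (X(U) = -4*(U - U) = -4*0 = 0)
z(x, p) = -p²/2 - p*x/2 (z(x, p) = -(p*x + p*p)/2 = -(p*x + p²)/2 = -(p² + p*x)/2 = -p²/2 - p*x/2)
s(H) = 0 (s(H) = 0*(0*(H + H)) = 0*(0*(2*H)) = 0*0 = 0)
(5 - 3)²*s(z(-2, O)) = (5 - 3)²*0 = 2²*0 = 4*0 = 0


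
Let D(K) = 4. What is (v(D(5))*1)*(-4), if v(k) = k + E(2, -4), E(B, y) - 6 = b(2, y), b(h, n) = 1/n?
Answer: -39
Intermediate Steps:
E(B, y) = 6 + 1/y
v(k) = 23/4 + k (v(k) = k + (6 + 1/(-4)) = k + (6 - 1/4) = k + 23/4 = 23/4 + k)
(v(D(5))*1)*(-4) = ((23/4 + 4)*1)*(-4) = ((39/4)*1)*(-4) = (39/4)*(-4) = -39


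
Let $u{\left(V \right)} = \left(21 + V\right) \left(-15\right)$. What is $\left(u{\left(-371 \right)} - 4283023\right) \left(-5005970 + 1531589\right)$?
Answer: $14862613233513$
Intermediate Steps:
$u{\left(V \right)} = -315 - 15 V$
$\left(u{\left(-371 \right)} - 4283023\right) \left(-5005970 + 1531589\right) = \left(\left(-315 - -5565\right) - 4283023\right) \left(-5005970 + 1531589\right) = \left(\left(-315 + 5565\right) - 4283023\right) \left(-3474381\right) = \left(5250 - 4283023\right) \left(-3474381\right) = \left(-4277773\right) \left(-3474381\right) = 14862613233513$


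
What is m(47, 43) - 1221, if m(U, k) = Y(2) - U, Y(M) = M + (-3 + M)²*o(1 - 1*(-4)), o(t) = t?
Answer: -1261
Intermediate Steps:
Y(M) = M + 5*(-3 + M)² (Y(M) = M + (-3 + M)²*(1 - 1*(-4)) = M + (-3 + M)²*(1 + 4) = M + (-3 + M)²*5 = M + 5*(-3 + M)²)
m(U, k) = 7 - U (m(U, k) = (2 + 5*(-3 + 2)²) - U = (2 + 5*(-1)²) - U = (2 + 5*1) - U = (2 + 5) - U = 7 - U)
m(47, 43) - 1221 = (7 - 1*47) - 1221 = (7 - 47) - 1221 = -40 - 1221 = -1261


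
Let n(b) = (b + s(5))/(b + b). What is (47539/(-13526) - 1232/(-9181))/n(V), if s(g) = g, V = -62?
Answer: -8675691558/1179730957 ≈ -7.3540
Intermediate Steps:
n(b) = (5 + b)/(2*b) (n(b) = (b + 5)/(b + b) = (5 + b)/((2*b)) = (5 + b)*(1/(2*b)) = (5 + b)/(2*b))
(47539/(-13526) - 1232/(-9181))/n(V) = (47539/(-13526) - 1232/(-9181))/(((½)*(5 - 62)/(-62))) = (47539*(-1/13526) - 1232*(-1/9181))/(((½)*(-1/62)*(-57))) = (-47539/13526 + 1232/9181)/(57/124) = -419791527/124182206*124/57 = -8675691558/1179730957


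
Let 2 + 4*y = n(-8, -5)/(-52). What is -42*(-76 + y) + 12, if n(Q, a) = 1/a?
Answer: 1676979/520 ≈ 3225.0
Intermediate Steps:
y = -519/1040 (y = -½ + (1/(-5*(-52)))/4 = -½ + (-⅕*(-1/52))/4 = -½ + (¼)*(1/260) = -½ + 1/1040 = -519/1040 ≈ -0.49904)
-42*(-76 + y) + 12 = -42*(-76 - 519/1040) + 12 = -42*(-79559/1040) + 12 = 1670739/520 + 12 = 1676979/520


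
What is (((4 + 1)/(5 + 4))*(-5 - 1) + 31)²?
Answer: 6889/9 ≈ 765.44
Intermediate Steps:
(((4 + 1)/(5 + 4))*(-5 - 1) + 31)² = ((5/9)*(-6) + 31)² = (-10/3 + 31)² = (83/3)² = 6889/9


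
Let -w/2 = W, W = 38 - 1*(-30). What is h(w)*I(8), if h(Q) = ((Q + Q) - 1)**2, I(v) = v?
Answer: 596232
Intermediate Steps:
W = 68 (W = 38 + 30 = 68)
w = -136 (w = -2*68 = -136)
h(Q) = (-1 + 2*Q)**2 (h(Q) = (2*Q - 1)**2 = (-1 + 2*Q)**2)
h(w)*I(8) = (-1 + 2*(-136))**2*8 = (-1 - 272)**2*8 = (-273)**2*8 = 74529*8 = 596232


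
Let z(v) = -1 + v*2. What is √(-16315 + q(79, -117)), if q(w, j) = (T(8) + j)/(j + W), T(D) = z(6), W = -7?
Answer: I*√62711574/62 ≈ 127.73*I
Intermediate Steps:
z(v) = -1 + 2*v
T(D) = 11 (T(D) = -1 + 2*6 = -1 + 12 = 11)
q(w, j) = (11 + j)/(-7 + j) (q(w, j) = (11 + j)/(j - 7) = (11 + j)/(-7 + j))
√(-16315 + q(79, -117)) = √(-16315 + (11 - 117)/(-7 - 117)) = √(-16315 - 106/(-124)) = √(-16315 - 1/124*(-106)) = √(-16315 + 53/62) = √(-1011477/62) = I*√62711574/62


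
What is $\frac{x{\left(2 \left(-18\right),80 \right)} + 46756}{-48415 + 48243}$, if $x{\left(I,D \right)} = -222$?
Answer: $- \frac{23267}{86} \approx -270.55$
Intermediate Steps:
$\frac{x{\left(2 \left(-18\right),80 \right)} + 46756}{-48415 + 48243} = \frac{-222 + 46756}{-48415 + 48243} = \frac{46534}{-172} = 46534 \left(- \frac{1}{172}\right) = - \frac{23267}{86}$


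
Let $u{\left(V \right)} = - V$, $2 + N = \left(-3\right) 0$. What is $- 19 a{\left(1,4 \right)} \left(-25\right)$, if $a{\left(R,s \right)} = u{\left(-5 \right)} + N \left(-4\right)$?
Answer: $6175$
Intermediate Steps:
$N = -2$ ($N = -2 - 0 = -2 + 0 = -2$)
$a{\left(R,s \right)} = 13$ ($a{\left(R,s \right)} = \left(-1\right) \left(-5\right) - -8 = 5 + 8 = 13$)
$- 19 a{\left(1,4 \right)} \left(-25\right) = \left(-19\right) 13 \left(-25\right) = \left(-247\right) \left(-25\right) = 6175$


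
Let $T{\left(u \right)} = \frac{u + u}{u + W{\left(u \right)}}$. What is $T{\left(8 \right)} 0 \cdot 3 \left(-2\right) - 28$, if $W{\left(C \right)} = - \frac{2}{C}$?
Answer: $-28$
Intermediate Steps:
$T{\left(u \right)} = \frac{2 u}{u - \frac{2}{u}}$ ($T{\left(u \right)} = \frac{u + u}{u - \frac{2}{u}} = \frac{2 u}{u - \frac{2}{u}}$)
$T{\left(8 \right)} 0 \cdot 3 \left(-2\right) - 28 = \frac{2 \cdot 8^{2}}{-2 + 8^{2}} \cdot 0 \cdot 3 \left(-2\right) - 28 = 2 \cdot 64 \frac{1}{-2 + 64} \cdot 0 \left(-2\right) - 28 = 2 \cdot 64 \cdot \frac{1}{62} \cdot 0 - 28 = \frac{64}{31} \cdot 0 - 28 = 0 - 28 = -28$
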